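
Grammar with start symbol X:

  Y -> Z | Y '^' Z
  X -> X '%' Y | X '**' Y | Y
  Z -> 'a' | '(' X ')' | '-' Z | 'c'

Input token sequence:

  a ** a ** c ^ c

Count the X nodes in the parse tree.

3

[X [X [X [Y [Z a]]] ** [Y [Z a]]] ** [Y [Y [Z c]] ^ [Z c]]]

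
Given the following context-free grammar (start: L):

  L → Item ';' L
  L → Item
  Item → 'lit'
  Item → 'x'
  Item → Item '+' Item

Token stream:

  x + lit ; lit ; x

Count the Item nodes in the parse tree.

[L [Item [Item x] + [Item lit]] ; [L [Item lit] ; [L [Item x]]]]

5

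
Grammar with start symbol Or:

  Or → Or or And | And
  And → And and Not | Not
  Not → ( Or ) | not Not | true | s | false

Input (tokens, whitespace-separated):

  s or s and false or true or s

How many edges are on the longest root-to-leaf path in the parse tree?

6

[Or [Or [Or [Or [And [Not s]]] or [And [And [Not s]] and [Not false]]] or [And [Not true]]] or [And [Not s]]]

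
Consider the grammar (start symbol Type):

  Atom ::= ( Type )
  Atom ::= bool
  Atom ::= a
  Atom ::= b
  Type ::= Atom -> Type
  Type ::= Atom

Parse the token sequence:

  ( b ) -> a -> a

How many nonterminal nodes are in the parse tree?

8

[Type [Atom ( [Type [Atom b]] )] -> [Type [Atom a] -> [Type [Atom a]]]]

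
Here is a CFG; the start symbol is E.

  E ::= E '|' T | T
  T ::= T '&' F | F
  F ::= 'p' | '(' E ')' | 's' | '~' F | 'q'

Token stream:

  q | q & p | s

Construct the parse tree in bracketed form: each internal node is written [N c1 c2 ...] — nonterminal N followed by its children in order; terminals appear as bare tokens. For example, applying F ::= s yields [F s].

[E [E [E [T [F q]]] | [T [T [F q]] & [F p]]] | [T [F s]]]

E
E | T
E | T | T
T | T | T
F | T | T
q | T | T
q | T & F | T
q | F & F | T
q | q & F | T
q | q & p | T
q | q & p | F
q | q & p | s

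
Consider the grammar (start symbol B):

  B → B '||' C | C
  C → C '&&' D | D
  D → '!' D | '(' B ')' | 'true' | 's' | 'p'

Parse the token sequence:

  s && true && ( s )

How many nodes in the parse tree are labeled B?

2

[B [C [C [C [D s]] && [D true]] && [D ( [B [C [D s]]] )]]]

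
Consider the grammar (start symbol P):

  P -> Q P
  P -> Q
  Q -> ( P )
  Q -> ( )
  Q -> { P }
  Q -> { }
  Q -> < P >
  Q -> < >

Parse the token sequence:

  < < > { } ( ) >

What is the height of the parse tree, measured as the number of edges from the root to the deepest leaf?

[P [Q < [P [Q < >] [P [Q { }] [P [Q ( )]]]] >]]

6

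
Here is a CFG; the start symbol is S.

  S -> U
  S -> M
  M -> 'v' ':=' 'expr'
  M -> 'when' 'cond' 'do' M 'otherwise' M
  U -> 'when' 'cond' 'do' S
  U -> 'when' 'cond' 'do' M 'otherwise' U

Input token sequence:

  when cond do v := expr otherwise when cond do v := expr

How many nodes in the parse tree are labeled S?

2

[S [U when cond do [M v := expr] otherwise [U when cond do [S [M v := expr]]]]]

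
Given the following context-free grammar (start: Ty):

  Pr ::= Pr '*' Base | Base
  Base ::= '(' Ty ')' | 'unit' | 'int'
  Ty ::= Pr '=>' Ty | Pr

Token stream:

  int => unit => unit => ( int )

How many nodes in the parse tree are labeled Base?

5

[Ty [Pr [Base int]] => [Ty [Pr [Base unit]] => [Ty [Pr [Base unit]] => [Ty [Pr [Base ( [Ty [Pr [Base int]]] )]]]]]]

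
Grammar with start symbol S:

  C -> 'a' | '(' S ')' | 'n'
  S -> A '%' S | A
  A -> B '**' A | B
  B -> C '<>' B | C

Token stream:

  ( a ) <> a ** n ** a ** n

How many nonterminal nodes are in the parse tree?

19

[S [A [B [C ( [S [A [B [C a]]]] )] <> [B [C a]]] ** [A [B [C n]] ** [A [B [C a]] ** [A [B [C n]]]]]]]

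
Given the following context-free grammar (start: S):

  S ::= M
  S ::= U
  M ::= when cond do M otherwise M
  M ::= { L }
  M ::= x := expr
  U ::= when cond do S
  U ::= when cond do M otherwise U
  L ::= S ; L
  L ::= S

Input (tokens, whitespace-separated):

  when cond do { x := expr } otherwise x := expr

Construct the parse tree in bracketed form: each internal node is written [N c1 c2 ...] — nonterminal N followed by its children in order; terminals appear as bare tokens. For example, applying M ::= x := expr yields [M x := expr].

S
M
when cond do M otherwise M
when cond do { L } otherwise M
when cond do { S } otherwise M
when cond do { M } otherwise M
when cond do { x := expr } otherwise M
when cond do { x := expr } otherwise x := expr

[S [M when cond do [M { [L [S [M x := expr]]] }] otherwise [M x := expr]]]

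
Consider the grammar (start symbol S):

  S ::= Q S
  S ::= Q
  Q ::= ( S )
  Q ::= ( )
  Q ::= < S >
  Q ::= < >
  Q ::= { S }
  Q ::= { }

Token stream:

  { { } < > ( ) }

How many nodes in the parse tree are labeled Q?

[S [Q { [S [Q { }] [S [Q < >] [S [Q ( )]]]] }]]

4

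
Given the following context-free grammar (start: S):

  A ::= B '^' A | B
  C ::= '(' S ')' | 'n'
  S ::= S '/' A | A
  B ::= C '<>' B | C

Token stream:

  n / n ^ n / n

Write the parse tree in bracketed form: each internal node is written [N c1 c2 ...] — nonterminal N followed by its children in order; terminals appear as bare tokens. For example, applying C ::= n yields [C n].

[S [S [S [A [B [C n]]]] / [A [B [C n]] ^ [A [B [C n]]]]] / [A [B [C n]]]]

S
S / A
S / A / A
A / A / A
B / A / A
C / A / A
n / A / A
n / B ^ A / A
n / C ^ A / A
n / n ^ A / A
n / n ^ B / A
n / n ^ C / A
n / n ^ n / A
n / n ^ n / B
n / n ^ n / C
n / n ^ n / n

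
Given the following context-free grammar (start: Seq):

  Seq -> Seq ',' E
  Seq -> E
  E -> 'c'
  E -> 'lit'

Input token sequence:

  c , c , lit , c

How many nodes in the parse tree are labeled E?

4

[Seq [Seq [Seq [Seq [E c]] , [E c]] , [E lit]] , [E c]]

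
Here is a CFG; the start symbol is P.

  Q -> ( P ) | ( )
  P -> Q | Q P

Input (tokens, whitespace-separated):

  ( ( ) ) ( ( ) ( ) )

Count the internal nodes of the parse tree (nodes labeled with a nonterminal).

[P [Q ( [P [Q ( )]] )] [P [Q ( [P [Q ( )] [P [Q ( )]]] )]]]

10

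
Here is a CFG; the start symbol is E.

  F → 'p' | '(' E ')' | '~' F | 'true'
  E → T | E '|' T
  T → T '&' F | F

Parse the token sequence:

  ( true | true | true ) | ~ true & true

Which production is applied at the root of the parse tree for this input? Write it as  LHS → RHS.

E → E '|' T

[E [E [T [F ( [E [E [E [T [F true]]] | [T [F true]]] | [T [F true]]] )]]] | [T [T [F ~ [F true]]] & [F true]]]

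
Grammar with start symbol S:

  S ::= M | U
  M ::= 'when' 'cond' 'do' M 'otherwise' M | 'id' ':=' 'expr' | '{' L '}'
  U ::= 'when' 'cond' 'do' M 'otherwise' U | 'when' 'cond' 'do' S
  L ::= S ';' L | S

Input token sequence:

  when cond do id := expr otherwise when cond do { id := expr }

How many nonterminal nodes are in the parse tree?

[S [U when cond do [M id := expr] otherwise [U when cond do [S [M { [L [S [M id := expr]]] }]]]]]

9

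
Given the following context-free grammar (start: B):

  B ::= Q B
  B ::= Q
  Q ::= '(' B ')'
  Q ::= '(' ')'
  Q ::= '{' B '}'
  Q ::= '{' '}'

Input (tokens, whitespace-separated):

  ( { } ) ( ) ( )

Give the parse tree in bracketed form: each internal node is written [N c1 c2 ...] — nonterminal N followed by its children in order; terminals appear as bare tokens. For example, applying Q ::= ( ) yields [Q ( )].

B
Q B
( B ) B
( Q ) B
( { } ) B
( { } ) Q B
( { } ) ( ) B
( { } ) ( ) Q
( { } ) ( ) ( )

[B [Q ( [B [Q { }]] )] [B [Q ( )] [B [Q ( )]]]]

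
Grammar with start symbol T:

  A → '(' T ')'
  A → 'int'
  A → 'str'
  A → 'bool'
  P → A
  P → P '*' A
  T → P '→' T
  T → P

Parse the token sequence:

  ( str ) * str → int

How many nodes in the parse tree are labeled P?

[T [P [P [A ( [T [P [A str]]] )]] * [A str]] → [T [P [A int]]]]

4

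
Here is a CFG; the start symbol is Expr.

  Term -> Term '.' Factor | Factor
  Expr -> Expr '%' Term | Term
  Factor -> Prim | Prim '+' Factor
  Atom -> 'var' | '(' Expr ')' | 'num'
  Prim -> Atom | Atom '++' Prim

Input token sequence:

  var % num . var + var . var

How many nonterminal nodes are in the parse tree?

21

[Expr [Expr [Term [Factor [Prim [Atom var]]]]] % [Term [Term [Term [Factor [Prim [Atom num]]]] . [Factor [Prim [Atom var]] + [Factor [Prim [Atom var]]]]] . [Factor [Prim [Atom var]]]]]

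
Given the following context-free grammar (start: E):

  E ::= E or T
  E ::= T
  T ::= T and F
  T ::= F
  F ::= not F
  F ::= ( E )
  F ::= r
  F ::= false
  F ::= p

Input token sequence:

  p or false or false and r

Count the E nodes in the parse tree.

[E [E [E [T [F p]]] or [T [F false]]] or [T [T [F false]] and [F r]]]

3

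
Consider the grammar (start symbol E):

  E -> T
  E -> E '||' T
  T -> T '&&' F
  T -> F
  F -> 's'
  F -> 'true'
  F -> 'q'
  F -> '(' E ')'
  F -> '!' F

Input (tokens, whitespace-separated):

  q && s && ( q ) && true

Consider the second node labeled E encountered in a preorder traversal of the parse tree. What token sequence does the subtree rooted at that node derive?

q

[E [T [T [T [T [F q]] && [F s]] && [F ( [E [T [F q]]] )]] && [F true]]]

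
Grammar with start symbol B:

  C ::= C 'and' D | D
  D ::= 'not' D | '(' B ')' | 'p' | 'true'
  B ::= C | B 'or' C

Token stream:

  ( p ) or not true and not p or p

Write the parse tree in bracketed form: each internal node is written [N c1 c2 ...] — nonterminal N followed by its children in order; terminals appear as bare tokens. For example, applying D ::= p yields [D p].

B
B or C
B or C or C
C or C or C
D or C or C
( B ) or C or C
( C ) or C or C
( D ) or C or C
( p ) or C or C
( p ) or C and D or C
( p ) or D and D or C
( p ) or not D and D or C
( p ) or not true and D or C
( p ) or not true and not D or C
( p ) or not true and not p or C
( p ) or not true and not p or D
( p ) or not true and not p or p

[B [B [B [C [D ( [B [C [D p]]] )]]] or [C [C [D not [D true]]] and [D not [D p]]]] or [C [D p]]]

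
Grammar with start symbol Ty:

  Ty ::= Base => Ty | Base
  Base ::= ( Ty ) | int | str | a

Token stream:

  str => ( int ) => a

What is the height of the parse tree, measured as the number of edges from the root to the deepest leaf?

5

[Ty [Base str] => [Ty [Base ( [Ty [Base int]] )] => [Ty [Base a]]]]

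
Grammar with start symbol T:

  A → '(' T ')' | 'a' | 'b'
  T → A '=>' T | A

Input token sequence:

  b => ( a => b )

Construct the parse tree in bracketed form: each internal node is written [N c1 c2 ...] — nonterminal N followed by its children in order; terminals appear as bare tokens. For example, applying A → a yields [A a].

[T [A b] => [T [A ( [T [A a] => [T [A b]]] )]]]

T
A => T
b => T
b => A
b => ( T )
b => ( A => T )
b => ( a => T )
b => ( a => A )
b => ( a => b )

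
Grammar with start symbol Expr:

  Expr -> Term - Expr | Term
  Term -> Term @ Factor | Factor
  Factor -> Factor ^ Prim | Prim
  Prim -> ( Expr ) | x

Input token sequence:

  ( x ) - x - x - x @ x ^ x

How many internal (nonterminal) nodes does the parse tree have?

25

[Expr [Term [Factor [Prim ( [Expr [Term [Factor [Prim x]]]] )]]] - [Expr [Term [Factor [Prim x]]] - [Expr [Term [Factor [Prim x]]] - [Expr [Term [Term [Factor [Prim x]]] @ [Factor [Factor [Prim x]] ^ [Prim x]]]]]]]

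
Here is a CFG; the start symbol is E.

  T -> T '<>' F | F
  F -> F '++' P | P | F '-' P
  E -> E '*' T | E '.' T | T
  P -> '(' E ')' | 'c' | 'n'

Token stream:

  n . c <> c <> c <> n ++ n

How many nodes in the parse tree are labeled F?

[E [E [T [F [P n]]]] . [T [T [T [T [F [P c]]] <> [F [P c]]] <> [F [P c]]] <> [F [F [P n]] ++ [P n]]]]

6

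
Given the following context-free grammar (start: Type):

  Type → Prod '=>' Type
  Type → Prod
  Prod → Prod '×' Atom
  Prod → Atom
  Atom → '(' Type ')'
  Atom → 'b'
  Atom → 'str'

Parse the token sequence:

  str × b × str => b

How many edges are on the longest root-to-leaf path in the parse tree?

5

[Type [Prod [Prod [Prod [Atom str]] × [Atom b]] × [Atom str]] => [Type [Prod [Atom b]]]]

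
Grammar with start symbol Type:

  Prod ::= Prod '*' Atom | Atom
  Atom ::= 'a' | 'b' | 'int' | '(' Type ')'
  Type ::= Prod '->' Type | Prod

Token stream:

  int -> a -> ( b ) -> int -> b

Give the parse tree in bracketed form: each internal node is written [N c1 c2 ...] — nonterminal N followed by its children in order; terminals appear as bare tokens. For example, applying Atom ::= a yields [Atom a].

[Type [Prod [Atom int]] -> [Type [Prod [Atom a]] -> [Type [Prod [Atom ( [Type [Prod [Atom b]]] )]] -> [Type [Prod [Atom int]] -> [Type [Prod [Atom b]]]]]]]

Type
Prod -> Type
Atom -> Type
int -> Type
int -> Prod -> Type
int -> Atom -> Type
int -> a -> Type
int -> a -> Prod -> Type
int -> a -> Atom -> Type
int -> a -> ( Type ) -> Type
int -> a -> ( Prod ) -> Type
int -> a -> ( Atom ) -> Type
int -> a -> ( b ) -> Type
int -> a -> ( b ) -> Prod -> Type
int -> a -> ( b ) -> Atom -> Type
int -> a -> ( b ) -> int -> Type
int -> a -> ( b ) -> int -> Prod
int -> a -> ( b ) -> int -> Atom
int -> a -> ( b ) -> int -> b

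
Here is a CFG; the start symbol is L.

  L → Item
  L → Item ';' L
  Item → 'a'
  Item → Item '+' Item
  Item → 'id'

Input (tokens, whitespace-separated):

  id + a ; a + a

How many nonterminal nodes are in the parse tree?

[L [Item [Item id] + [Item a]] ; [L [Item [Item a] + [Item a]]]]

8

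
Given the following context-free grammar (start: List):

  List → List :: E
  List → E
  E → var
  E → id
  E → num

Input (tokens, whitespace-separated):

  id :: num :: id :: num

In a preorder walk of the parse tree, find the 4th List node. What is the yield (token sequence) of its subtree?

[List [List [List [List [E id]] :: [E num]] :: [E id]] :: [E num]]

id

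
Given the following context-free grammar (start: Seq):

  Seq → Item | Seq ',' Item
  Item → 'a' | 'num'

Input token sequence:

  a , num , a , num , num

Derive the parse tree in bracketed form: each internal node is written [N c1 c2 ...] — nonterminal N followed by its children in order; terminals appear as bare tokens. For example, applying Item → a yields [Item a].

[Seq [Seq [Seq [Seq [Seq [Item a]] , [Item num]] , [Item a]] , [Item num]] , [Item num]]

Seq
Seq , Item
Seq , Item , Item
Seq , Item , Item , Item
Seq , Item , Item , Item , Item
Item , Item , Item , Item , Item
a , Item , Item , Item , Item
a , num , Item , Item , Item
a , num , a , Item , Item
a , num , a , num , Item
a , num , a , num , num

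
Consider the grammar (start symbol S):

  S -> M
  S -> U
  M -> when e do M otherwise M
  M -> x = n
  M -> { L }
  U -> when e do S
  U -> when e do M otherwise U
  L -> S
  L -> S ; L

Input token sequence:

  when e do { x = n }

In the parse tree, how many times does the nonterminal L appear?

1

[S [U when e do [S [M { [L [S [M x = n]]] }]]]]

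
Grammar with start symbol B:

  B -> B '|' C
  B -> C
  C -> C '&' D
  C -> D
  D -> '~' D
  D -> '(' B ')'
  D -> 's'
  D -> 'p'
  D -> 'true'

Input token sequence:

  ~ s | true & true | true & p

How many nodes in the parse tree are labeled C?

5

[B [B [B [C [D ~ [D s]]]] | [C [C [D true]] & [D true]]] | [C [C [D true]] & [D p]]]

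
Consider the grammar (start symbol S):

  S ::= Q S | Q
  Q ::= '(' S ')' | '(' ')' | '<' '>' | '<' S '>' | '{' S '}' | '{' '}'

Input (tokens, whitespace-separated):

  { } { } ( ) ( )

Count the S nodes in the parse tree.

4

[S [Q { }] [S [Q { }] [S [Q ( )] [S [Q ( )]]]]]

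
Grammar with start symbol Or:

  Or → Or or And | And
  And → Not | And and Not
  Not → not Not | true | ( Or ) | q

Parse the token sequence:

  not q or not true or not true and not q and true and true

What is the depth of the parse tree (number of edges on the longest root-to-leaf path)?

[Or [Or [Or [And [Not not [Not q]]]] or [And [Not not [Not true]]]] or [And [And [And [And [Not not [Not true]]] and [Not not [Not q]]] and [Not true]] and [Not true]]]

7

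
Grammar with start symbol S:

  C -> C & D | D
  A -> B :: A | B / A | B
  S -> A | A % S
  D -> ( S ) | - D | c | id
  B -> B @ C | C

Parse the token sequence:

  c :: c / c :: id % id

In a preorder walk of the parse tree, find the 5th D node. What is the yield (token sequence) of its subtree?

[S [A [B [C [D c]]] :: [A [B [C [D c]]] / [A [B [C [D c]]] :: [A [B [C [D id]]]]]]] % [S [A [B [C [D id]]]]]]

id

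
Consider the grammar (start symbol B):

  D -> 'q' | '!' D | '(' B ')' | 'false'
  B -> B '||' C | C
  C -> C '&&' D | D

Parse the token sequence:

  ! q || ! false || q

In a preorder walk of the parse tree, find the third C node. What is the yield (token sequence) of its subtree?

q

[B [B [B [C [D ! [D q]]]] || [C [D ! [D false]]]] || [C [D q]]]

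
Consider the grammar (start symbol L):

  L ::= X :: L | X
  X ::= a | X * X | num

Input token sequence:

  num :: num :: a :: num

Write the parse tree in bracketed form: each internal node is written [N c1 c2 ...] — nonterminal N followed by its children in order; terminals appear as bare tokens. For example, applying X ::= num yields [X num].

[L [X num] :: [L [X num] :: [L [X a] :: [L [X num]]]]]

L
X :: L
num :: L
num :: X :: L
num :: num :: L
num :: num :: X :: L
num :: num :: a :: L
num :: num :: a :: X
num :: num :: a :: num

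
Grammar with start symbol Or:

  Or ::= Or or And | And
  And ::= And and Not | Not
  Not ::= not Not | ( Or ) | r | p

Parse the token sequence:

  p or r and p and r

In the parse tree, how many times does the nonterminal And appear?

[Or [Or [And [Not p]]] or [And [And [And [Not r]] and [Not p]] and [Not r]]]

4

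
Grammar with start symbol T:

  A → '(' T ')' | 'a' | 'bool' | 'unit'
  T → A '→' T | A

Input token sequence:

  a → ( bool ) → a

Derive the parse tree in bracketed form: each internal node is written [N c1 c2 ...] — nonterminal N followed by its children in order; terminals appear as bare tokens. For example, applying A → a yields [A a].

T
A → T
a → T
a → A → T
a → ( T ) → T
a → ( A ) → T
a → ( bool ) → T
a → ( bool ) → A
a → ( bool ) → a

[T [A a] → [T [A ( [T [A bool]] )] → [T [A a]]]]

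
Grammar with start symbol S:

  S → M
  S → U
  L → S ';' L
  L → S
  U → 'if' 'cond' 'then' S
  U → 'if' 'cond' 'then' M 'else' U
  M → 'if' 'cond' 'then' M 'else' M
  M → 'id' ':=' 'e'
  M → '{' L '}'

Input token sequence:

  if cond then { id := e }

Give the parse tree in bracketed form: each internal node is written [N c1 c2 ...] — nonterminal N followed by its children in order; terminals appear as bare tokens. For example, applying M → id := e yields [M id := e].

S
U
if cond then S
if cond then M
if cond then { L }
if cond then { S }
if cond then { M }
if cond then { id := e }

[S [U if cond then [S [M { [L [S [M id := e]]] }]]]]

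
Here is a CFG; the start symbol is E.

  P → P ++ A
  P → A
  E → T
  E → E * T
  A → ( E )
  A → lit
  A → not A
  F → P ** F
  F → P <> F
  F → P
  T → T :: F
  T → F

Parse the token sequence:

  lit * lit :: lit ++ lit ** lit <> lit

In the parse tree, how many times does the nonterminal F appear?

5

[E [E [T [F [P [A lit]]]]] * [T [T [F [P [A lit]]]] :: [F [P [P [A lit]] ++ [A lit]] ** [F [P [A lit]] <> [F [P [A lit]]]]]]]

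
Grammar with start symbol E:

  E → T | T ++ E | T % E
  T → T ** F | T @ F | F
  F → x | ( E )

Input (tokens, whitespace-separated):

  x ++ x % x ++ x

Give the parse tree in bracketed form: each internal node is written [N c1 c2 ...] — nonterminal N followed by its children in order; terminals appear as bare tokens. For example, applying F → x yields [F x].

[E [T [F x]] ++ [E [T [F x]] % [E [T [F x]] ++ [E [T [F x]]]]]]

E
T ++ E
F ++ E
x ++ E
x ++ T % E
x ++ F % E
x ++ x % E
x ++ x % T ++ E
x ++ x % F ++ E
x ++ x % x ++ E
x ++ x % x ++ T
x ++ x % x ++ F
x ++ x % x ++ x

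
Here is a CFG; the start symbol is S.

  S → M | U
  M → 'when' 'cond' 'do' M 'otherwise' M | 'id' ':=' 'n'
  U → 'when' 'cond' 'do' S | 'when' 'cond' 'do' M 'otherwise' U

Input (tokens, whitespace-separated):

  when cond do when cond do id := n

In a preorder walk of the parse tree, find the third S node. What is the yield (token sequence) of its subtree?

id := n

[S [U when cond do [S [U when cond do [S [M id := n]]]]]]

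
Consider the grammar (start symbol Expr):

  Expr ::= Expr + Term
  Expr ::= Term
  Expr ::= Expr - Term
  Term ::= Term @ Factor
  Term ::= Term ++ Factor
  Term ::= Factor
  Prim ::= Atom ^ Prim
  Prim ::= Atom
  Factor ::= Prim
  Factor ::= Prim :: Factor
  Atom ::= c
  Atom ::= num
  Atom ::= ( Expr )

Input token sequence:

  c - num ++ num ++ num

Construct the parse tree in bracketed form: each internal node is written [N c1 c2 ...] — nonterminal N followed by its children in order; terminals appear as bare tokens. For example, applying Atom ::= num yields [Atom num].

Expr
Expr - Term
Term - Term
Factor - Term
Prim - Term
Atom - Term
c - Term
c - Term ++ Factor
c - Term ++ Factor ++ Factor
c - Factor ++ Factor ++ Factor
c - Prim ++ Factor ++ Factor
c - Atom ++ Factor ++ Factor
c - num ++ Factor ++ Factor
c - num ++ Prim ++ Factor
c - num ++ Atom ++ Factor
c - num ++ num ++ Factor
c - num ++ num ++ Prim
c - num ++ num ++ Atom
c - num ++ num ++ num

[Expr [Expr [Term [Factor [Prim [Atom c]]]]] - [Term [Term [Term [Factor [Prim [Atom num]]]] ++ [Factor [Prim [Atom num]]]] ++ [Factor [Prim [Atom num]]]]]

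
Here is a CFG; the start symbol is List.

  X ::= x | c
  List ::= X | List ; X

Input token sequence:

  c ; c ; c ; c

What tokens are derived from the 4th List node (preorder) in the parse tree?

c

[List [List [List [List [X c]] ; [X c]] ; [X c]] ; [X c]]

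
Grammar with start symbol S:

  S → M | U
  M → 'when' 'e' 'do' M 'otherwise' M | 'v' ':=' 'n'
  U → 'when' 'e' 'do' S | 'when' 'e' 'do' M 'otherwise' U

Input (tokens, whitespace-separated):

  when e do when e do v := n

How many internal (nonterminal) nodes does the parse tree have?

6

[S [U when e do [S [U when e do [S [M v := n]]]]]]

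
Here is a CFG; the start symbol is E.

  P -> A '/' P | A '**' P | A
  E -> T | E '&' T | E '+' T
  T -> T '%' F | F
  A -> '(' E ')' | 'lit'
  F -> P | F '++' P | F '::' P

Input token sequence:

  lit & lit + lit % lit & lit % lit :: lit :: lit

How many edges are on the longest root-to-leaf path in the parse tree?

[E [E [E [E [T [F [P [A lit]]]]] & [T [F [P [A lit]]]]] + [T [T [F [P [A lit]]]] % [F [P [A lit]]]]] & [T [T [F [P [A lit]]]] % [F [F [F [P [A lit]]] :: [P [A lit]]] :: [P [A lit]]]]]

8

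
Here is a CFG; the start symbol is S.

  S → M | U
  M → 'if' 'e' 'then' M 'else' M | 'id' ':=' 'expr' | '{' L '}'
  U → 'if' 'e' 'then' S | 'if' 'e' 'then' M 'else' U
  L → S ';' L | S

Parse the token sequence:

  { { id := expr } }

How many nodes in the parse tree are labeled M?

[S [M { [L [S [M { [L [S [M id := expr]]] }]]] }]]

3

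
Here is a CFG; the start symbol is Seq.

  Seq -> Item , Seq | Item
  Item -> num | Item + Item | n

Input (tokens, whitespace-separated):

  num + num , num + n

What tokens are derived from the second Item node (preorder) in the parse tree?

[Seq [Item [Item num] + [Item num]] , [Seq [Item [Item num] + [Item n]]]]

num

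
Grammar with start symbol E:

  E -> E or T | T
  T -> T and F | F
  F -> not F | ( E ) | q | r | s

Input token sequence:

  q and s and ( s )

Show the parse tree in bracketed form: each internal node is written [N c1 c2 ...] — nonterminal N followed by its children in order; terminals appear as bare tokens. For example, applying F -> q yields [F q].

[E [T [T [T [F q]] and [F s]] and [F ( [E [T [F s]]] )]]]

E
T
T and F
T and F and F
F and F and F
q and F and F
q and s and F
q and s and ( E )
q and s and ( T )
q and s and ( F )
q and s and ( s )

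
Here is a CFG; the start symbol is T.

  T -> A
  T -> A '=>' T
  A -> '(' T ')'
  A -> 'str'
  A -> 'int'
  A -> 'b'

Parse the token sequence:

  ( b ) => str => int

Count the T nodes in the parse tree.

4

[T [A ( [T [A b]] )] => [T [A str] => [T [A int]]]]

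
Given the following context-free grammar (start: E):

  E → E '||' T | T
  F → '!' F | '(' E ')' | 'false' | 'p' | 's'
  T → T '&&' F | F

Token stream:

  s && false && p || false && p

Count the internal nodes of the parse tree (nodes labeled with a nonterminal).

12

[E [E [T [T [T [F s]] && [F false]] && [F p]]] || [T [T [F false]] && [F p]]]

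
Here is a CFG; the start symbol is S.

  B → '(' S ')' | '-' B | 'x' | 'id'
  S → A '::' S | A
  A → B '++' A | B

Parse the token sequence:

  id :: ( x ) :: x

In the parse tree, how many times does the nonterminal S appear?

4

[S [A [B id]] :: [S [A [B ( [S [A [B x]]] )]] :: [S [A [B x]]]]]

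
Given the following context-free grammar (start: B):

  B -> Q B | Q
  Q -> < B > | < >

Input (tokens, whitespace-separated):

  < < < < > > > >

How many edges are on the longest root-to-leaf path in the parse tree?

8

[B [Q < [B [Q < [B [Q < [B [Q < >]] >]] >]] >]]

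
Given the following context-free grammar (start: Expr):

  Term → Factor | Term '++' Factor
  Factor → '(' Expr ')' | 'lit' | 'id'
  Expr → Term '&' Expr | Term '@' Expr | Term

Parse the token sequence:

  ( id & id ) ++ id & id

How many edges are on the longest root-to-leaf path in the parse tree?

8

[Expr [Term [Term [Factor ( [Expr [Term [Factor id]] & [Expr [Term [Factor id]]]] )]] ++ [Factor id]] & [Expr [Term [Factor id]]]]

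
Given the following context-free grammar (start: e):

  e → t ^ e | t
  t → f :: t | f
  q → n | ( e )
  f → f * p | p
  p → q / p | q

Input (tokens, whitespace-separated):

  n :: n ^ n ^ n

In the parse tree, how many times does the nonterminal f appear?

[e [t [f [p [q n]]] :: [t [f [p [q n]]]]] ^ [e [t [f [p [q n]]]] ^ [e [t [f [p [q n]]]]]]]

4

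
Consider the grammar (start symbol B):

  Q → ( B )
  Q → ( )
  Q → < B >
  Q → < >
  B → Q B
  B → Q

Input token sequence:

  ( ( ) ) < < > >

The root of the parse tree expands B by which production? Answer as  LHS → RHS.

B → Q B

[B [Q ( [B [Q ( )]] )] [B [Q < [B [Q < >]] >]]]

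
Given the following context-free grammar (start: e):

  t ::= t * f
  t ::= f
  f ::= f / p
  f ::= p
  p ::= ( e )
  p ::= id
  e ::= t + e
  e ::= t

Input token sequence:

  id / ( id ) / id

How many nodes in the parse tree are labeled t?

[e [t [f [f [f [p id]] / [p ( [e [t [f [p id]]]] )]] / [p id]]]]

2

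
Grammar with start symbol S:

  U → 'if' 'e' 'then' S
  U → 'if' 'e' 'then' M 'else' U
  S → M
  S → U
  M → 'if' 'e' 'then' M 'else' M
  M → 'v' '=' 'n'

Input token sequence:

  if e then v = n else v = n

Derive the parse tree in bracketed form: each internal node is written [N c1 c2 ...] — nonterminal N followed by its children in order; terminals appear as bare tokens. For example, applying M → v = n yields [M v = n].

[S [M if e then [M v = n] else [M v = n]]]

S
M
if e then M else M
if e then v = n else M
if e then v = n else v = n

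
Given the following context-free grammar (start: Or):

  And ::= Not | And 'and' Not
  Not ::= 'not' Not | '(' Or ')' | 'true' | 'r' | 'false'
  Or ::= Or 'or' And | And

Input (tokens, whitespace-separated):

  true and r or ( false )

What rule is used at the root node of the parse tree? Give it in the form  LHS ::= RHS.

Or ::= Or 'or' And

[Or [Or [And [And [Not true]] and [Not r]]] or [And [Not ( [Or [And [Not false]]] )]]]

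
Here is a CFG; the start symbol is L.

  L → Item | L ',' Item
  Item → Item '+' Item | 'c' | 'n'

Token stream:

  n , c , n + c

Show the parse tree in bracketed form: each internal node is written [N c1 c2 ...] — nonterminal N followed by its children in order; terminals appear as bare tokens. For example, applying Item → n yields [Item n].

L
L , Item
L , Item , Item
Item , Item , Item
n , Item , Item
n , c , Item
n , c , Item + Item
n , c , n + Item
n , c , n + c

[L [L [L [Item n]] , [Item c]] , [Item [Item n] + [Item c]]]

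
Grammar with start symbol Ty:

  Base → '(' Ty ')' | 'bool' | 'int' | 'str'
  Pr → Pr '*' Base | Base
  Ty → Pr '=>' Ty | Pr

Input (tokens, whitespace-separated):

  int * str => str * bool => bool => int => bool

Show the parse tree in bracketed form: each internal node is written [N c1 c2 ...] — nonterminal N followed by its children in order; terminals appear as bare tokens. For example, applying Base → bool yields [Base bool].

[Ty [Pr [Pr [Base int]] * [Base str]] => [Ty [Pr [Pr [Base str]] * [Base bool]] => [Ty [Pr [Base bool]] => [Ty [Pr [Base int]] => [Ty [Pr [Base bool]]]]]]]

Ty
Pr => Ty
Pr * Base => Ty
Base * Base => Ty
int * Base => Ty
int * str => Ty
int * str => Pr => Ty
int * str => Pr * Base => Ty
int * str => Base * Base => Ty
int * str => str * Base => Ty
int * str => str * bool => Ty
int * str => str * bool => Pr => Ty
int * str => str * bool => Base => Ty
int * str => str * bool => bool => Ty
int * str => str * bool => bool => Pr => Ty
int * str => str * bool => bool => Base => Ty
int * str => str * bool => bool => int => Ty
int * str => str * bool => bool => int => Pr
int * str => str * bool => bool => int => Base
int * str => str * bool => bool => int => bool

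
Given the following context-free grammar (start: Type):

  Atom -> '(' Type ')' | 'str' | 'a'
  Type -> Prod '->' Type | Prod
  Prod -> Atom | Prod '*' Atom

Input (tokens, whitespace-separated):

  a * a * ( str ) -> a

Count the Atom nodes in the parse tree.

[Type [Prod [Prod [Prod [Atom a]] * [Atom a]] * [Atom ( [Type [Prod [Atom str]]] )]] -> [Type [Prod [Atom a]]]]

5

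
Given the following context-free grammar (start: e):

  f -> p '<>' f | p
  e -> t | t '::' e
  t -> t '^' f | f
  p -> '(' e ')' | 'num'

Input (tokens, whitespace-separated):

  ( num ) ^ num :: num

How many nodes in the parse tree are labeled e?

3

[e [t [t [f [p ( [e [t [f [p num]]]] )]]] ^ [f [p num]]] :: [e [t [f [p num]]]]]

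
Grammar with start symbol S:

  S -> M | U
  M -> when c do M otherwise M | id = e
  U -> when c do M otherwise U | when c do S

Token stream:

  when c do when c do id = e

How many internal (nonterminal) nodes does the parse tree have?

[S [U when c do [S [U when c do [S [M id = e]]]]]]

6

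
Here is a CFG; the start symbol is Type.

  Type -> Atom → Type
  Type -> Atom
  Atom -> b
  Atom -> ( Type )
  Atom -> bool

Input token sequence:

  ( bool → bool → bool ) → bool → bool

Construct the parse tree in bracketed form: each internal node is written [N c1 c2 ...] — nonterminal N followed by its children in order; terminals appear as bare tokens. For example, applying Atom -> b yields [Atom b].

[Type [Atom ( [Type [Atom bool] → [Type [Atom bool] → [Type [Atom bool]]]] )] → [Type [Atom bool] → [Type [Atom bool]]]]

Type
Atom → Type
( Type ) → Type
( Atom → Type ) → Type
( bool → Type ) → Type
( bool → Atom → Type ) → Type
( bool → bool → Type ) → Type
( bool → bool → Atom ) → Type
( bool → bool → bool ) → Type
( bool → bool → bool ) → Atom → Type
( bool → bool → bool ) → bool → Type
( bool → bool → bool ) → bool → Atom
( bool → bool → bool ) → bool → bool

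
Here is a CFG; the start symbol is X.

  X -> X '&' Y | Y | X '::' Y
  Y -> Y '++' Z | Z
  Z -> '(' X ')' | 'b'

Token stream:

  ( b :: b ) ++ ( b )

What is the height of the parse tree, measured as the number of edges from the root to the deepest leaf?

[X [Y [Y [Z ( [X [X [Y [Z b]]] :: [Y [Z b]]] )]] ++ [Z ( [X [Y [Z b]]] )]]]

8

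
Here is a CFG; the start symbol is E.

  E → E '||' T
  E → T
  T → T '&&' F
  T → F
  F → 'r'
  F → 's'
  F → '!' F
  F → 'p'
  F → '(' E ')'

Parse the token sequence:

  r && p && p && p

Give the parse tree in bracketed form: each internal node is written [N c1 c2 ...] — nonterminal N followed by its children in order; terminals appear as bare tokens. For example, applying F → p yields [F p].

E
T
T && F
T && F && F
T && F && F && F
F && F && F && F
r && F && F && F
r && p && F && F
r && p && p && F
r && p && p && p

[E [T [T [T [T [F r]] && [F p]] && [F p]] && [F p]]]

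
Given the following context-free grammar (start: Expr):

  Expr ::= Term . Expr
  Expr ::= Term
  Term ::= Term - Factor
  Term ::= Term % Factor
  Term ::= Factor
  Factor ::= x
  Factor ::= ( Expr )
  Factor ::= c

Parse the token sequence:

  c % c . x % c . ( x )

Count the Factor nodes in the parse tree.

[Expr [Term [Term [Factor c]] % [Factor c]] . [Expr [Term [Term [Factor x]] % [Factor c]] . [Expr [Term [Factor ( [Expr [Term [Factor x]]] )]]]]]

6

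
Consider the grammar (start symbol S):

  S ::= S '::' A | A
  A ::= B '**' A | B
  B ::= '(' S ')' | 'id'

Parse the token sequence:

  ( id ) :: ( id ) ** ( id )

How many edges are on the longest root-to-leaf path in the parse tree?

[S [S [A [B ( [S [A [B id]]] )]]] :: [A [B ( [S [A [B id]]] )] ** [A [B ( [S [A [B id]]] )]]]]

7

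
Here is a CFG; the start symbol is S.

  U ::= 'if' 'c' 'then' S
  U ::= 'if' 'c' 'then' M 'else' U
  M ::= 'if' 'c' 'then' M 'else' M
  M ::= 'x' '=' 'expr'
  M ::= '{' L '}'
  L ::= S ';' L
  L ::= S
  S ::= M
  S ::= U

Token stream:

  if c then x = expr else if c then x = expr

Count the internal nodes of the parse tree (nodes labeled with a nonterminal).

[S [U if c then [M x = expr] else [U if c then [S [M x = expr]]]]]

6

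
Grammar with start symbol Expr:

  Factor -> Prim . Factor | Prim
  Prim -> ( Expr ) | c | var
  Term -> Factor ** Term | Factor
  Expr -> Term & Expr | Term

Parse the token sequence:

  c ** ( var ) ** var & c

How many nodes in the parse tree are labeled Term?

[Expr [Term [Factor [Prim c]] ** [Term [Factor [Prim ( [Expr [Term [Factor [Prim var]]]] )]] ** [Term [Factor [Prim var]]]]] & [Expr [Term [Factor [Prim c]]]]]

5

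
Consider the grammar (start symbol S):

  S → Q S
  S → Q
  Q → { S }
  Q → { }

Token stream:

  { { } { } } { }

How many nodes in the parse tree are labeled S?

4

[S [Q { [S [Q { }] [S [Q { }]]] }] [S [Q { }]]]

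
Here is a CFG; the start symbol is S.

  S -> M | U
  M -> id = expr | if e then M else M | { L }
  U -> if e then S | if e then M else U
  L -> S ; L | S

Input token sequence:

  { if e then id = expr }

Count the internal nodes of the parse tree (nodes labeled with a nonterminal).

[S [M { [L [S [U if e then [S [M id = expr]]]]] }]]

7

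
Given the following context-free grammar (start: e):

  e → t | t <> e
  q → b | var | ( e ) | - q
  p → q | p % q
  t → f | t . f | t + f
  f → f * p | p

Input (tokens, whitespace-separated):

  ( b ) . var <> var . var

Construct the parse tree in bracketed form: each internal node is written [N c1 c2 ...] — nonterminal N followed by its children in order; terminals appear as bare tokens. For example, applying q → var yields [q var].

[e [t [t [f [p [q ( [e [t [f [p [q b]]]]] )]]]] . [f [p [q var]]]] <> [e [t [t [f [p [q var]]]] . [f [p [q var]]]]]]

e
t <> e
t . f <> e
f . f <> e
p . f <> e
q . f <> e
( e ) . f <> e
( t ) . f <> e
( f ) . f <> e
( p ) . f <> e
( q ) . f <> e
( b ) . f <> e
( b ) . p <> e
( b ) . q <> e
( b ) . var <> e
( b ) . var <> t
( b ) . var <> t . f
( b ) . var <> f . f
( b ) . var <> p . f
( b ) . var <> q . f
( b ) . var <> var . f
( b ) . var <> var . p
( b ) . var <> var . q
( b ) . var <> var . var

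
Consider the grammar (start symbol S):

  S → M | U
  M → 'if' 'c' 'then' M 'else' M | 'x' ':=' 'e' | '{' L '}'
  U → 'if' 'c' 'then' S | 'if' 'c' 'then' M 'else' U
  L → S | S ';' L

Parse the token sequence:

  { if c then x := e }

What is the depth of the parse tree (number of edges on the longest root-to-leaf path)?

[S [M { [L [S [U if c then [S [M x := e]]]]] }]]

7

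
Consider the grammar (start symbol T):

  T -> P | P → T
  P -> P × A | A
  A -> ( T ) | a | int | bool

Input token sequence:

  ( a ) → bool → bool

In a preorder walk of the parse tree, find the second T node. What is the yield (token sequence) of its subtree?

a

[T [P [A ( [T [P [A a]]] )]] → [T [P [A bool]] → [T [P [A bool]]]]]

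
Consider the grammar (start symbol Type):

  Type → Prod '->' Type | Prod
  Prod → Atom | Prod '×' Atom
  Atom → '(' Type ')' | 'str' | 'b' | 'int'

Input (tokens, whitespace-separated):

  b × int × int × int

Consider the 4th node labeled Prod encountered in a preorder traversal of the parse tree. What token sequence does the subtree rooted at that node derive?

[Type [Prod [Prod [Prod [Prod [Atom b]] × [Atom int]] × [Atom int]] × [Atom int]]]

b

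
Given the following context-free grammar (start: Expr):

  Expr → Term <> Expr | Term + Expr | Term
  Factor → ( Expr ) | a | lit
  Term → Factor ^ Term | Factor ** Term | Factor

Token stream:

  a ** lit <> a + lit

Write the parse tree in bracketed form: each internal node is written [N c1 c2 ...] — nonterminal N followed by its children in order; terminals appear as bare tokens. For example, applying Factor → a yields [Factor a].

Expr
Term <> Expr
Factor ** Term <> Expr
a ** Term <> Expr
a ** Factor <> Expr
a ** lit <> Expr
a ** lit <> Term + Expr
a ** lit <> Factor + Expr
a ** lit <> a + Expr
a ** lit <> a + Term
a ** lit <> a + Factor
a ** lit <> a + lit

[Expr [Term [Factor a] ** [Term [Factor lit]]] <> [Expr [Term [Factor a]] + [Expr [Term [Factor lit]]]]]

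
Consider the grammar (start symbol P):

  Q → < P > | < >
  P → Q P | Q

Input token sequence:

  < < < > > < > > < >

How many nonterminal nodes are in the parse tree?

[P [Q < [P [Q < [P [Q < >]] >] [P [Q < >]]] >] [P [Q < >]]]

10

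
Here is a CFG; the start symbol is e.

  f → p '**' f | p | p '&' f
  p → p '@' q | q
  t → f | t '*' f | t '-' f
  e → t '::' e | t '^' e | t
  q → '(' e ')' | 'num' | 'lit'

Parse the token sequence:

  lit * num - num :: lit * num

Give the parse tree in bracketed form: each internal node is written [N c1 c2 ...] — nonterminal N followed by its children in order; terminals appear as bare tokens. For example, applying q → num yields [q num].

[e [t [t [t [f [p [q lit]]]] * [f [p [q num]]]] - [f [p [q num]]]] :: [e [t [t [f [p [q lit]]]] * [f [p [q num]]]]]]

e
t :: e
t - f :: e
t * f - f :: e
f * f - f :: e
p * f - f :: e
q * f - f :: e
lit * f - f :: e
lit * p - f :: e
lit * q - f :: e
lit * num - f :: e
lit * num - p :: e
lit * num - q :: e
lit * num - num :: e
lit * num - num :: t
lit * num - num :: t * f
lit * num - num :: f * f
lit * num - num :: p * f
lit * num - num :: q * f
lit * num - num :: lit * f
lit * num - num :: lit * p
lit * num - num :: lit * q
lit * num - num :: lit * num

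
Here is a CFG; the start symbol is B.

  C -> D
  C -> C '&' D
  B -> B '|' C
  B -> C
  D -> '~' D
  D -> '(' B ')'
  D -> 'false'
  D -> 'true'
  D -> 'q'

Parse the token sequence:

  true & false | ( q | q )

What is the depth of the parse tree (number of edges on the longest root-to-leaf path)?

7

[B [B [C [C [D true]] & [D false]]] | [C [D ( [B [B [C [D q]]] | [C [D q]]] )]]]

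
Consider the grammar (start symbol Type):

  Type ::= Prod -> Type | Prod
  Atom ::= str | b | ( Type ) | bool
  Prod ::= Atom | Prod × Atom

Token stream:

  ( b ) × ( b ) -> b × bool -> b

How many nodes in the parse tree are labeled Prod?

[Type [Prod [Prod [Atom ( [Type [Prod [Atom b]]] )]] × [Atom ( [Type [Prod [Atom b]]] )]] -> [Type [Prod [Prod [Atom b]] × [Atom bool]] -> [Type [Prod [Atom b]]]]]

7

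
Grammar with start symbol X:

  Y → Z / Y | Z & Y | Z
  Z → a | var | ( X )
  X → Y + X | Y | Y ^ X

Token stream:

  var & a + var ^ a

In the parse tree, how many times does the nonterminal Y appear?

4

[X [Y [Z var] & [Y [Z a]]] + [X [Y [Z var]] ^ [X [Y [Z a]]]]]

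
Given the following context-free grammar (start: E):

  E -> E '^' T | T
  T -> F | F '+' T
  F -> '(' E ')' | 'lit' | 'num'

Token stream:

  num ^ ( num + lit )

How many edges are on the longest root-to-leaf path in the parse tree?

[E [E [T [F num]]] ^ [T [F ( [E [T [F num] + [T [F lit]]]] )]]]

7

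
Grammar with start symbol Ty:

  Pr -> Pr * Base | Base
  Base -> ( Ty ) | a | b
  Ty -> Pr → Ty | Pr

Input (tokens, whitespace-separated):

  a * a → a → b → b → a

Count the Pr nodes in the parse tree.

[Ty [Pr [Pr [Base a]] * [Base a]] → [Ty [Pr [Base a]] → [Ty [Pr [Base b]] → [Ty [Pr [Base b]] → [Ty [Pr [Base a]]]]]]]

6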